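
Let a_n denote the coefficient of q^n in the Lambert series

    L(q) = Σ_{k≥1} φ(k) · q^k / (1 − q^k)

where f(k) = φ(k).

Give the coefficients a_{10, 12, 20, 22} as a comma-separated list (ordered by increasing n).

n=10: 1·10 2·5 5·2 10·1  φ→[1+1+4+4]=10
d|12:{12,6,4,3,2,1}  Σφ=4+2+2+2+1+1=12
d|20:{20,10,5,4,2,1}  Σφ=8+4+4+2+1+1=20
[q^22] φ(22)=10,φ(11)=10,φ(2)=1,φ(1)=1 ⇒ 22

10, 12, 20, 22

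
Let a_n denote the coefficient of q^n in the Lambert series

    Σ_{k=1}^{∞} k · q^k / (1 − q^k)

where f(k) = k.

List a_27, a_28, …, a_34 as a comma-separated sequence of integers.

q^27  k|27↦f(k): 1:1 3:3 9:9 27:27  a_27=40
[q^28] f(1)=1,f(2)=2,f(4)=4,f(7)=7,f(14)=14,f(28)=28 ⇒ 56
n=29: 1·29 29·1  f→[1+29]=30
d|30:{1,2,3,5,6,10,15,30}  Σf=1+2+3+5+6+10+15+30=72
d|31:{31,1}  Σf=31+1=32
n=32: 32·1 16·2 8·4 4·8 2·16 1·32  f→[32+16+8+4+2+1]=63
q^33  k|33↦f(k): 33:33 11:11 3:3 1:1  a_33=48
[q^34] f(34)=34,f(17)=17,f(2)=2,f(1)=1 ⇒ 54

40, 56, 30, 72, 32, 63, 48, 54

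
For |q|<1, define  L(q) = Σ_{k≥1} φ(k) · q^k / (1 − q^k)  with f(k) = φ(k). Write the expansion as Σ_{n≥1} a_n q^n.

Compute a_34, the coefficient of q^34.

[q^34] φ(1)=1,φ(2)=1,φ(17)=16,φ(34)=16 ⇒ 34

a_34 = 34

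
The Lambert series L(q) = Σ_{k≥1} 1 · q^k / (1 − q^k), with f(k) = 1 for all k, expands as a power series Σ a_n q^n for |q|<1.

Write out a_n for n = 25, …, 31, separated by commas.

d|25:{1,5,25}  Σf=1+1+1=3
[q^26] f(26)=1,f(13)=1,f(2)=1,f(1)=1 ⇒ 4
d|27:{27,9,3,1}  Σf=1+1+1+1=4
[q^28] f(28)=1,f(14)=1,f(7)=1,f(4)=1,f(2)=1,f(1)=1 ⇒ 6
[q^29] f(29)=1,f(1)=1 ⇒ 2
d|30:{30,15,10,6,5,3,2,1}  Σf=1+1+1+1+1+1+1+1=8
[q^31] f(1)=1,f(31)=1 ⇒ 2

3, 4, 4, 6, 2, 8, 2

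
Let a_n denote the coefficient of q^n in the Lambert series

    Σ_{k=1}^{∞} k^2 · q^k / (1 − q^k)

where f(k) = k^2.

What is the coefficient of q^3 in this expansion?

[q^3] f(3)=9,f(1)=1 ⇒ 10

a_3 = 10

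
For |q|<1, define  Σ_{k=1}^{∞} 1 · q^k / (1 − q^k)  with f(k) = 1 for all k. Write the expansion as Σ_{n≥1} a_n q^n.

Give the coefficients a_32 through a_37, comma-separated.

n=32: 32·1 16·2 8·4 4·8 2·16 1·32  f→[1+1+1+1+1+1]=6
d|33:{1,3,11,33}  Σf=1+1+1+1=4
q^34  k|34↦f(k): 34:1 17:1 2:1 1:1  a_34=4
n=35: 1·35 5·7 7·5 35·1  f→[1+1+1+1]=4
d|36:{36,18,12,9,6,4,3,2,1}  Σf=1+1+1+1+1+1+1+1+1=9
d|37:{1,37}  Σf=1+1=2

6, 4, 4, 4, 9, 2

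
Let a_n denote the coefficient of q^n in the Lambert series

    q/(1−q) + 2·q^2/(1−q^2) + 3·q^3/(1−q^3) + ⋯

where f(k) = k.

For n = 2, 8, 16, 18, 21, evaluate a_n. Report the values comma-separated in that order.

3, 15, 31, 39, 32

n=2: 2·1 1·2  f→[2+1]=3
n=8: 8·1 4·2 2·4 1·8  f→[8+4+2+1]=15
n=16: 16·1 8·2 4·4 2·8 1·16  f→[16+8+4+2+1]=31
d|18:{1,2,3,6,9,18}  Σf=1+2+3+6+9+18=39
[q^21] f(1)=1,f(3)=3,f(7)=7,f(21)=21 ⇒ 32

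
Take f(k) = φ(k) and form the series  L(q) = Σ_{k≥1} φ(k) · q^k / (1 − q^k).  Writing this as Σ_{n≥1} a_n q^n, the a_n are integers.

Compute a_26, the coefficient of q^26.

[q^26] φ(1)=1,φ(2)=1,φ(13)=12,φ(26)=12 ⇒ 26

a_26 = 26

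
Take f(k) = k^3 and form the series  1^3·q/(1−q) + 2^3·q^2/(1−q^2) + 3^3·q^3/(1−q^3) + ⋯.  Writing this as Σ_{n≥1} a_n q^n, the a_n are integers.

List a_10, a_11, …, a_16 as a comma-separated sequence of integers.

1134, 1332, 2044, 2198, 3096, 3528, 4681

d|10:{10,5,2,1}  Σf=1000+125+8+1=1134
d|11:{1,11}  Σf=1+1331=1332
n=12: 12·1 6·2 4·3 3·4 2·6 1·12  f→[1728+216+64+27+8+1]=2044
n=13: 1·13 13·1  f→[1+2197]=2198
n=14: 1·14 2·7 7·2 14·1  f→[1+8+343+2744]=3096
d|15:{1,3,5,15}  Σf=1+27+125+3375=3528
[q^16] f(1)=1,f(2)=8,f(4)=64,f(8)=512,f(16)=4096 ⇒ 4681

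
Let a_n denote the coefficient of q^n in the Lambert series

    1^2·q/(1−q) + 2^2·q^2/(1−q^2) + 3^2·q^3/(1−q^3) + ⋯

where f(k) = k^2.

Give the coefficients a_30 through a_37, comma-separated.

n=30: 1·30 2·15 3·10 5·6 6·5 10·3 15·2 30·1  f→[1+4+9+25+36+100+225+900]=1300
d|31:{1,31}  Σf=1+961=962
n=32: 32·1 16·2 8·4 4·8 2·16 1·32  f→[1024+256+64+16+4+1]=1365
d|33:{1,3,11,33}  Σf=1+9+121+1089=1220
[q^34] f(34)=1156,f(17)=289,f(2)=4,f(1)=1 ⇒ 1450
d|35:{35,7,5,1}  Σf=1225+49+25+1=1300
d|36:{1,2,3,4,6,9,12,18,36}  Σf=1+4+9+16+36+81+144+324+1296=1911
[q^37] f(37)=1369,f(1)=1 ⇒ 1370

1300, 962, 1365, 1220, 1450, 1300, 1911, 1370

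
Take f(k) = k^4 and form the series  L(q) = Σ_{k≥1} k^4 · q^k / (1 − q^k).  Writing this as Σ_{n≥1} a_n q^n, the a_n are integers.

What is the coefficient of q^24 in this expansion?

n=24: 24·1 12·2 8·3 6·4 4·6 3·8 2·12 1·24  f→[331776+20736+4096+1296+256+81+16+1]=358258

a_24 = 358258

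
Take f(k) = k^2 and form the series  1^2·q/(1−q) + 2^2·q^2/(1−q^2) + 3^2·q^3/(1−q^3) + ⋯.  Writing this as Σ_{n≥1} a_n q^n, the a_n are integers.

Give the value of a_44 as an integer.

n=44: 1·44 2·22 4·11 11·4 22·2 44·1  f→[1+4+16+121+484+1936]=2562

a_44 = 2562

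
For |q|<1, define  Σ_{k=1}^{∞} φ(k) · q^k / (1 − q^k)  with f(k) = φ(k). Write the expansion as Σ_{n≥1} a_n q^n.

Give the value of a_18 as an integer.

d|18:{18,9,6,3,2,1}  Σφ=6+6+2+2+1+1=18

a_18 = 18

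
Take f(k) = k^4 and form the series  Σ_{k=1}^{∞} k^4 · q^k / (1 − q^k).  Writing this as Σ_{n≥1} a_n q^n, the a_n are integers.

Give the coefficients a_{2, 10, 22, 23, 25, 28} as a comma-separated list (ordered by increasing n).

17, 10642, 248914, 279842, 391251, 655746

d|2:{1,2}  Σf=1+16=17
[q^10] f(1)=1,f(2)=16,f(5)=625,f(10)=10000 ⇒ 10642
d|22:{22,11,2,1}  Σf=234256+14641+16+1=248914
[q^23] f(23)=279841,f(1)=1 ⇒ 279842
[q^25] f(25)=390625,f(5)=625,f(1)=1 ⇒ 391251
[q^28] f(28)=614656,f(14)=38416,f(7)=2401,f(4)=256,f(2)=16,f(1)=1 ⇒ 655746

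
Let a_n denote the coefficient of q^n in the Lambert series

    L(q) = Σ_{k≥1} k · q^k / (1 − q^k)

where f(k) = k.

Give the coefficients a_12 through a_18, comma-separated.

n=12: 1·12 2·6 3·4 4·3 6·2 12·1  f→[1+2+3+4+6+12]=28
d|13:{1,13}  Σf=1+13=14
n=14: 14·1 7·2 2·7 1·14  f→[14+7+2+1]=24
q^15  k|15↦f(k): 1:1 3:3 5:5 15:15  a_15=24
[q^16] f(16)=16,f(8)=8,f(4)=4,f(2)=2,f(1)=1 ⇒ 31
[q^17] f(1)=1,f(17)=17 ⇒ 18
[q^18] f(18)=18,f(9)=9,f(6)=6,f(3)=3,f(2)=2,f(1)=1 ⇒ 39

28, 14, 24, 24, 31, 18, 39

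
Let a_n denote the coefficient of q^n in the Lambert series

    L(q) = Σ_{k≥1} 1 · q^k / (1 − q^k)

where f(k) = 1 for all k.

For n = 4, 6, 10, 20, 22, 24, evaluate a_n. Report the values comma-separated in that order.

d|4:{1,2,4}  Σf=1+1+1=3
q^6  k|6↦f(k): 1:1 2:1 3:1 6:1  a_6=4
d|10:{10,5,2,1}  Σf=1+1+1+1=4
[q^20] f(1)=1,f(2)=1,f(4)=1,f(5)=1,f(10)=1,f(20)=1 ⇒ 6
[q^22] f(1)=1,f(2)=1,f(11)=1,f(22)=1 ⇒ 4
d|24:{1,2,3,4,6,8,12,24}  Σf=1+1+1+1+1+1+1+1=8

3, 4, 4, 6, 4, 8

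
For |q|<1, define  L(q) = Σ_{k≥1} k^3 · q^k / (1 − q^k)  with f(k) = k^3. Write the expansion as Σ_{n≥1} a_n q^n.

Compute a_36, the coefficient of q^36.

q^36  k|36↦f(k): 36:46656 18:5832 12:1728 9:729 6:216 4:64 3:27 2:8 1:1  a_36=55261

a_36 = 55261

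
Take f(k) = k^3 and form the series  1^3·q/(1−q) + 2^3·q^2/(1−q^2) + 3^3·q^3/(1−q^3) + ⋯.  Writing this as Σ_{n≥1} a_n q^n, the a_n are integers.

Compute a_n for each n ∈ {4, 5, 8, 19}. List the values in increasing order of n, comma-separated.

d|4:{4,2,1}  Σf=64+8+1=73
n=5: 1·5 5·1  f→[1+125]=126
q^8  k|8↦f(k): 1:1 2:8 4:64 8:512  a_8=585
[q^19] f(1)=1,f(19)=6859 ⇒ 6860

73, 126, 585, 6860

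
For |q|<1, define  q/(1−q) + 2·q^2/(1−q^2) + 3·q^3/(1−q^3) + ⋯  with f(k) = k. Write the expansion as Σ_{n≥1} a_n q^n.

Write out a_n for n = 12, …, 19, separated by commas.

28, 14, 24, 24, 31, 18, 39, 20

q^12  k|12↦f(k): 1:1 2:2 3:3 4:4 6:6 12:12  a_12=28
[q^13] f(13)=13,f(1)=1 ⇒ 14
d|14:{1,2,7,14}  Σf=1+2+7+14=24
q^15  k|15↦f(k): 1:1 3:3 5:5 15:15  a_15=24
d|16:{16,8,4,2,1}  Σf=16+8+4+2+1=31
[q^17] f(17)=17,f(1)=1 ⇒ 18
[q^18] f(18)=18,f(9)=9,f(6)=6,f(3)=3,f(2)=2,f(1)=1 ⇒ 39
[q^19] f(1)=1,f(19)=19 ⇒ 20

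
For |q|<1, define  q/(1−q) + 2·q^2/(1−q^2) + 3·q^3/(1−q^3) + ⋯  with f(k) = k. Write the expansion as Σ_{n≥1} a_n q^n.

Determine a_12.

d|12:{12,6,4,3,2,1}  Σf=12+6+4+3+2+1=28

a_12 = 28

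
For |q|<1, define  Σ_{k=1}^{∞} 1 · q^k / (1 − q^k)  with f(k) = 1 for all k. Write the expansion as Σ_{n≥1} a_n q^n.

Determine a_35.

q^35  k|35↦f(k): 1:1 5:1 7:1 35:1  a_35=4

a_35 = 4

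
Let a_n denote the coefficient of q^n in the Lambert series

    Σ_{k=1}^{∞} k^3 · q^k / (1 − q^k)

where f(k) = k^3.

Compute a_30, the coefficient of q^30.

a_30 = 31752

d|30:{1,2,3,5,6,10,15,30}  Σf=1+8+27+125+216+1000+3375+27000=31752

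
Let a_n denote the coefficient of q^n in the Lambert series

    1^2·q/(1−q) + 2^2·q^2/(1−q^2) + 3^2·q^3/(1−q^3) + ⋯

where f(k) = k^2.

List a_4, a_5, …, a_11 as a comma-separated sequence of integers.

n=4: 4·1 2·2 1·4  f→[16+4+1]=21
[q^5] f(1)=1,f(5)=25 ⇒ 26
d|6:{1,2,3,6}  Σf=1+4+9+36=50
q^7  k|7↦f(k): 7:49 1:1  a_7=50
d|8:{1,2,4,8}  Σf=1+4+16+64=85
[q^9] f(9)=81,f(3)=9,f(1)=1 ⇒ 91
n=10: 10·1 5·2 2·5 1·10  f→[100+25+4+1]=130
d|11:{11,1}  Σf=121+1=122

21, 26, 50, 50, 85, 91, 130, 122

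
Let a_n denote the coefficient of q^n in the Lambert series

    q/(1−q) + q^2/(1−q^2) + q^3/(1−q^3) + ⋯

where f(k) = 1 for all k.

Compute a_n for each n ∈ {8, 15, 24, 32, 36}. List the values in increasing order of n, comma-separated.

[q^8] f(1)=1,f(2)=1,f(4)=1,f(8)=1 ⇒ 4
d|15:{1,3,5,15}  Σf=1+1+1+1=4
q^24  k|24↦f(k): 24:1 12:1 8:1 6:1 4:1 3:1 2:1 1:1  a_24=8
q^32  k|32↦f(k): 32:1 16:1 8:1 4:1 2:1 1:1  a_32=6
[q^36] f(36)=1,f(18)=1,f(12)=1,f(9)=1,f(6)=1,f(4)=1,f(3)=1,f(2)=1,f(1)=1 ⇒ 9

4, 4, 8, 6, 9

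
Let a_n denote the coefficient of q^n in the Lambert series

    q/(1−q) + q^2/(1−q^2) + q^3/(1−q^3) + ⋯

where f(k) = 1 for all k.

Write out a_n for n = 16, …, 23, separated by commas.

d|16:{16,8,4,2,1}  Σf=1+1+1+1+1=5
q^17  k|17↦f(k): 17:1 1:1  a_17=2
q^18  k|18↦f(k): 18:1 9:1 6:1 3:1 2:1 1:1  a_18=6
d|19:{1,19}  Σf=1+1=2
d|20:{20,10,5,4,2,1}  Σf=1+1+1+1+1+1=6
[q^21] f(1)=1,f(3)=1,f(7)=1,f(21)=1 ⇒ 4
q^22  k|22↦f(k): 22:1 11:1 2:1 1:1  a_22=4
d|23:{1,23}  Σf=1+1=2

5, 2, 6, 2, 6, 4, 4, 2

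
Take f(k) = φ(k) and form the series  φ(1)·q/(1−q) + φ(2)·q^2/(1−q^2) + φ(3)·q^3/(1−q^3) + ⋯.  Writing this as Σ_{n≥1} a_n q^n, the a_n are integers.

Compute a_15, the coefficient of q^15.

[q^15] φ(15)=8,φ(5)=4,φ(3)=2,φ(1)=1 ⇒ 15

a_15 = 15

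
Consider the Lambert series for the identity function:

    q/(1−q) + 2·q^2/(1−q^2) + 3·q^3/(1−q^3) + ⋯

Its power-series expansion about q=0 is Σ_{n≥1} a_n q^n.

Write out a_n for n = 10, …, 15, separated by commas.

n=10: 10·1 5·2 2·5 1·10  f→[10+5+2+1]=18
n=11: 11·1 1·11  f→[11+1]=12
[q^12] f(12)=12,f(6)=6,f(4)=4,f(3)=3,f(2)=2,f(1)=1 ⇒ 28
n=13: 1·13 13·1  f→[1+13]=14
[q^14] f(1)=1,f(2)=2,f(7)=7,f(14)=14 ⇒ 24
q^15  k|15↦f(k): 1:1 3:3 5:5 15:15  a_15=24

18, 12, 28, 14, 24, 24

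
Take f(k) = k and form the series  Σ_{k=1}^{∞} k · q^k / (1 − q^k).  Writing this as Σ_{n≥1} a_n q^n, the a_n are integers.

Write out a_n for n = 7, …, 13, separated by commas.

q^7  k|7↦f(k): 7:7 1:1  a_7=8
[q^8] f(8)=8,f(4)=4,f(2)=2,f(1)=1 ⇒ 15
q^9  k|9↦f(k): 1:1 3:3 9:9  a_9=13
n=10: 10·1 5·2 2·5 1·10  f→[10+5+2+1]=18
[q^11] f(11)=11,f(1)=1 ⇒ 12
n=12: 1·12 2·6 3·4 4·3 6·2 12·1  f→[1+2+3+4+6+12]=28
[q^13] f(13)=13,f(1)=1 ⇒ 14

8, 15, 13, 18, 12, 28, 14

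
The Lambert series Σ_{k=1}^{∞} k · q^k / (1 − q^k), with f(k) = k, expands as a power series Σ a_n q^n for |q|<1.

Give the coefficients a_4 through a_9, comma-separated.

7, 6, 12, 8, 15, 13

q^4  k|4↦f(k): 1:1 2:2 4:4  a_4=7
n=5: 1·5 5·1  f→[1+5]=6
q^6  k|6↦f(k): 6:6 3:3 2:2 1:1  a_6=12
n=7: 7·1 1·7  f→[7+1]=8
[q^8] f(1)=1,f(2)=2,f(4)=4,f(8)=8 ⇒ 15
d|9:{9,3,1}  Σf=9+3+1=13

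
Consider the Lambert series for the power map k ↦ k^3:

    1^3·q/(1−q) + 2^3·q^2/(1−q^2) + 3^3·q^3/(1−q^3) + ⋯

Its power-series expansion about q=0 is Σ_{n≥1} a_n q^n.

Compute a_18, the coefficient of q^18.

n=18: 18·1 9·2 6·3 3·6 2·9 1·18  f→[5832+729+216+27+8+1]=6813

a_18 = 6813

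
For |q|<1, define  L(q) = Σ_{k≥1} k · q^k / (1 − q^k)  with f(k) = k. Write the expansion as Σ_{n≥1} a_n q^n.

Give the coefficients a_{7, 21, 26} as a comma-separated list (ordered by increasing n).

8, 32, 42

n=7: 7·1 1·7  f→[7+1]=8
d|21:{1,3,7,21}  Σf=1+3+7+21=32
d|26:{1,2,13,26}  Σf=1+2+13+26=42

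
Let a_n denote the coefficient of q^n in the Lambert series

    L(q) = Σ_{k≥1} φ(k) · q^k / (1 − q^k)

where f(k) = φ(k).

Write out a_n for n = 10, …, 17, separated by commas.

[q^10] φ(1)=1,φ(2)=1,φ(5)=4,φ(10)=4 ⇒ 10
d|11:{11,1}  Σφ=10+1=11
q^12  k|12↦φ(k): 12:4 6:2 4:2 3:2 2:1 1:1  a_12=12
n=13: 1·13 13·1  φ→[1+12]=13
d|14:{1,2,7,14}  Σφ=1+1+6+6=14
n=15: 15·1 5·3 3·5 1·15  φ→[8+4+2+1]=15
q^16  k|16↦φ(k): 16:8 8:4 4:2 2:1 1:1  a_16=16
n=17: 1·17 17·1  φ→[1+16]=17

10, 11, 12, 13, 14, 15, 16, 17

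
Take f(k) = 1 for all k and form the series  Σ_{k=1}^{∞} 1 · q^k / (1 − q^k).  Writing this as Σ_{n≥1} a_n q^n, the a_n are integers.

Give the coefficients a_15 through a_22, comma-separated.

4, 5, 2, 6, 2, 6, 4, 4

d|15:{1,3,5,15}  Σf=1+1+1+1=4
q^16  k|16↦f(k): 16:1 8:1 4:1 2:1 1:1  a_16=5
[q^17] f(1)=1,f(17)=1 ⇒ 2
n=18: 1·18 2·9 3·6 6·3 9·2 18·1  f→[1+1+1+1+1+1]=6
q^19  k|19↦f(k): 19:1 1:1  a_19=2
d|20:{20,10,5,4,2,1}  Σf=1+1+1+1+1+1=6
n=21: 1·21 3·7 7·3 21·1  f→[1+1+1+1]=4
q^22  k|22↦f(k): 22:1 11:1 2:1 1:1  a_22=4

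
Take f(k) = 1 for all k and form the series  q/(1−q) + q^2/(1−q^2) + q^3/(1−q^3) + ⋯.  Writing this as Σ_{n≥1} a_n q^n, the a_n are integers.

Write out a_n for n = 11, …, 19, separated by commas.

[q^11] f(11)=1,f(1)=1 ⇒ 2
q^12  k|12↦f(k): 12:1 6:1 4:1 3:1 2:1 1:1  a_12=6
d|13:{13,1}  Σf=1+1=2
[q^14] f(1)=1,f(2)=1,f(7)=1,f(14)=1 ⇒ 4
n=15: 1·15 3·5 5·3 15·1  f→[1+1+1+1]=4
[q^16] f(1)=1,f(2)=1,f(4)=1,f(8)=1,f(16)=1 ⇒ 5
d|17:{1,17}  Σf=1+1=2
[q^18] f(1)=1,f(2)=1,f(3)=1,f(6)=1,f(9)=1,f(18)=1 ⇒ 6
q^19  k|19↦f(k): 19:1 1:1  a_19=2

2, 6, 2, 4, 4, 5, 2, 6, 2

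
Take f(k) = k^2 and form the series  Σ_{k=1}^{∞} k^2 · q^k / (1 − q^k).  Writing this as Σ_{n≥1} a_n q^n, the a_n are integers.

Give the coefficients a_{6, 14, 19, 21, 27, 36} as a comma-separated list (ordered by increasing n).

50, 250, 362, 500, 820, 1911

n=6: 1·6 2·3 3·2 6·1  f→[1+4+9+36]=50
d|14:{1,2,7,14}  Σf=1+4+49+196=250
[q^19] f(1)=1,f(19)=361 ⇒ 362
d|21:{21,7,3,1}  Σf=441+49+9+1=500
[q^27] f(1)=1,f(3)=9,f(9)=81,f(27)=729 ⇒ 820
d|36:{1,2,3,4,6,9,12,18,36}  Σf=1+4+9+16+36+81+144+324+1296=1911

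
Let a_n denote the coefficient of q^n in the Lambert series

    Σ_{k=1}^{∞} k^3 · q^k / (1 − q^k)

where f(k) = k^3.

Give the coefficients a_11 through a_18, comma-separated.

1332, 2044, 2198, 3096, 3528, 4681, 4914, 6813

n=11: 1·11 11·1  f→[1+1331]=1332
[q^12] f(1)=1,f(2)=8,f(3)=27,f(4)=64,f(6)=216,f(12)=1728 ⇒ 2044
d|13:{13,1}  Σf=2197+1=2198
n=14: 14·1 7·2 2·7 1·14  f→[2744+343+8+1]=3096
n=15: 1·15 3·5 5·3 15·1  f→[1+27+125+3375]=3528
[q^16] f(16)=4096,f(8)=512,f(4)=64,f(2)=8,f(1)=1 ⇒ 4681
[q^17] f(1)=1,f(17)=4913 ⇒ 4914
[q^18] f(1)=1,f(2)=8,f(3)=27,f(6)=216,f(9)=729,f(18)=5832 ⇒ 6813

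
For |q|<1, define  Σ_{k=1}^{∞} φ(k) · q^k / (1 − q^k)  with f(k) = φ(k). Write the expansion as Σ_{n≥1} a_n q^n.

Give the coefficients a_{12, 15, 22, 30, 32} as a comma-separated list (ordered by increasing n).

q^12  k|12↦φ(k): 1:1 2:1 3:2 4:2 6:2 12:4  a_12=12
[q^15] φ(15)=8,φ(5)=4,φ(3)=2,φ(1)=1 ⇒ 15
d|22:{1,2,11,22}  Σφ=1+1+10+10=22
q^30  k|30↦φ(k): 30:8 15:8 10:4 6:2 5:4 3:2 2:1 1:1  a_30=30
[q^32] φ(32)=16,φ(16)=8,φ(8)=4,φ(4)=2,φ(2)=1,φ(1)=1 ⇒ 32

12, 15, 22, 30, 32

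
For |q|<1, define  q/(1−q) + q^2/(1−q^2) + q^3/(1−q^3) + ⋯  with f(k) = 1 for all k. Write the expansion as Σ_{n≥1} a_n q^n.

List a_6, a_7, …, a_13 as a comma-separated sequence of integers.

4, 2, 4, 3, 4, 2, 6, 2

d|6:{6,3,2,1}  Σf=1+1+1+1=4
d|7:{1,7}  Σf=1+1=2
d|8:{8,4,2,1}  Σf=1+1+1+1=4
q^9  k|9↦f(k): 1:1 3:1 9:1  a_9=3
d|10:{1,2,5,10}  Σf=1+1+1+1=4
q^11  k|11↦f(k): 11:1 1:1  a_11=2
q^12  k|12↦f(k): 1:1 2:1 3:1 4:1 6:1 12:1  a_12=6
d|13:{13,1}  Σf=1+1=2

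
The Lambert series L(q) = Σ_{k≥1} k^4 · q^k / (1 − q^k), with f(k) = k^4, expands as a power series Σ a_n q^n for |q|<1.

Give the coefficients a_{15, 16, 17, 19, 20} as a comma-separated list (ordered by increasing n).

51332, 69905, 83522, 130322, 170898

[q^15] f(15)=50625,f(5)=625,f(3)=81,f(1)=1 ⇒ 51332
n=16: 16·1 8·2 4·4 2·8 1·16  f→[65536+4096+256+16+1]=69905
q^17  k|17↦f(k): 1:1 17:83521  a_17=83522
[q^19] f(19)=130321,f(1)=1 ⇒ 130322
[q^20] f(1)=1,f(2)=16,f(4)=256,f(5)=625,f(10)=10000,f(20)=160000 ⇒ 170898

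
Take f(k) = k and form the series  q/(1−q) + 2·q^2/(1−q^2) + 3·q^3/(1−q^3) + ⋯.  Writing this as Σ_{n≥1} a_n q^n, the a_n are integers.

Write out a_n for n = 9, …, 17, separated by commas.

n=9: 1·9 3·3 9·1  f→[1+3+9]=13
q^10  k|10↦f(k): 1:1 2:2 5:5 10:10  a_10=18
[q^11] f(11)=11,f(1)=1 ⇒ 12
d|12:{12,6,4,3,2,1}  Σf=12+6+4+3+2+1=28
n=13: 1·13 13·1  f→[1+13]=14
[q^14] f(1)=1,f(2)=2,f(7)=7,f(14)=14 ⇒ 24
[q^15] f(15)=15,f(5)=5,f(3)=3,f(1)=1 ⇒ 24
n=16: 1·16 2·8 4·4 8·2 16·1  f→[1+2+4+8+16]=31
n=17: 1·17 17·1  f→[1+17]=18

13, 18, 12, 28, 14, 24, 24, 31, 18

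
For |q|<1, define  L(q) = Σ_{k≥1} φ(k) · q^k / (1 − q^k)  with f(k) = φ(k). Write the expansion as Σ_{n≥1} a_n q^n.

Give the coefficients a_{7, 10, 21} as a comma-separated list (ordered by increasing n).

d|7:{1,7}  Σφ=1+6=7
d|10:{10,5,2,1}  Σφ=4+4+1+1=10
q^21  k|21↦φ(k): 1:1 3:2 7:6 21:12  a_21=21

7, 10, 21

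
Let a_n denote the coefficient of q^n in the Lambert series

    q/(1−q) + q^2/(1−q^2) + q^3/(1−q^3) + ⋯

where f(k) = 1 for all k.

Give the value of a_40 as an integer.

a_40 = 8

n=40: 40·1 20·2 10·4 8·5 5·8 4·10 2·20 1·40  f→[1+1+1+1+1+1+1+1]=8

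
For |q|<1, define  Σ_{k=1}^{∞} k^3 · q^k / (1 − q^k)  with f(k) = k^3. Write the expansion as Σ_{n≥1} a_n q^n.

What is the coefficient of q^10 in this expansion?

a_10 = 1134

[q^10] f(1)=1,f(2)=8,f(5)=125,f(10)=1000 ⇒ 1134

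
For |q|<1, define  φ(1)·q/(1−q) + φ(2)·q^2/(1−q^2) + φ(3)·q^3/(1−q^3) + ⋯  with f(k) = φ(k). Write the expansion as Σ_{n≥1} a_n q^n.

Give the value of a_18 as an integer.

[q^18] φ(1)=1,φ(2)=1,φ(3)=2,φ(6)=2,φ(9)=6,φ(18)=6 ⇒ 18

a_18 = 18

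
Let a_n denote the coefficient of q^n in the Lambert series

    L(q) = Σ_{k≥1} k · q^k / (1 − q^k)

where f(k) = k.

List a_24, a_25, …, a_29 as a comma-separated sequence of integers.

60, 31, 42, 40, 56, 30

[q^24] f(1)=1,f(2)=2,f(3)=3,f(4)=4,f(6)=6,f(8)=8,f(12)=12,f(24)=24 ⇒ 60
[q^25] f(1)=1,f(5)=5,f(25)=25 ⇒ 31
q^26  k|26↦f(k): 26:26 13:13 2:2 1:1  a_26=42
[q^27] f(27)=27,f(9)=9,f(3)=3,f(1)=1 ⇒ 40
[q^28] f(28)=28,f(14)=14,f(7)=7,f(4)=4,f(2)=2,f(1)=1 ⇒ 56
[q^29] f(29)=29,f(1)=1 ⇒ 30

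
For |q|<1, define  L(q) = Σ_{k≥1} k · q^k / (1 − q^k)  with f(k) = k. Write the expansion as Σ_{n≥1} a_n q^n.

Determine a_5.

a_5 = 6

q^5  k|5↦f(k): 1:1 5:5  a_5=6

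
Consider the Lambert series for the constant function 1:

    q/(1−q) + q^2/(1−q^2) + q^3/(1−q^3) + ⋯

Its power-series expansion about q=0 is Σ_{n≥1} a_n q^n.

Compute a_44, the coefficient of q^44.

[q^44] f(44)=1,f(22)=1,f(11)=1,f(4)=1,f(2)=1,f(1)=1 ⇒ 6

a_44 = 6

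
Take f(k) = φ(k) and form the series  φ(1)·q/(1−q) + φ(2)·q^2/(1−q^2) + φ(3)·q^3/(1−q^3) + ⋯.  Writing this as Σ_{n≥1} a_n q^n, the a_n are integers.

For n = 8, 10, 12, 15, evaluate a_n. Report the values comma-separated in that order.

q^8  k|8↦φ(k): 8:4 4:2 2:1 1:1  a_8=8
[q^10] φ(1)=1,φ(2)=1,φ(5)=4,φ(10)=4 ⇒ 10
[q^12] φ(1)=1,φ(2)=1,φ(3)=2,φ(4)=2,φ(6)=2,φ(12)=4 ⇒ 12
q^15  k|15↦φ(k): 15:8 5:4 3:2 1:1  a_15=15

8, 10, 12, 15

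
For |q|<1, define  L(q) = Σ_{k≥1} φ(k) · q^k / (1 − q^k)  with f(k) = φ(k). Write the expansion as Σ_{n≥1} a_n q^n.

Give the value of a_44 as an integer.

n=44: 44·1 22·2 11·4 4·11 2·22 1·44  φ→[20+10+10+2+1+1]=44

a_44 = 44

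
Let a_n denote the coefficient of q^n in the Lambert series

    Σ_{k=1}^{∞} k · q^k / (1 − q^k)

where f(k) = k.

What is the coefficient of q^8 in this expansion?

a_8 = 15

[q^8] f(8)=8,f(4)=4,f(2)=2,f(1)=1 ⇒ 15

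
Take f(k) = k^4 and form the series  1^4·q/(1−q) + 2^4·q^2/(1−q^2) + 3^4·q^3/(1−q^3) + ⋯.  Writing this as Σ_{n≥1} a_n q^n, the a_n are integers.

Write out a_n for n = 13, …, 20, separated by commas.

q^13  k|13↦f(k): 13:28561 1:1  a_13=28562
[q^14] f(1)=1,f(2)=16,f(7)=2401,f(14)=38416 ⇒ 40834
[q^15] f(1)=1,f(3)=81,f(5)=625,f(15)=50625 ⇒ 51332
q^16  k|16↦f(k): 16:65536 8:4096 4:256 2:16 1:1  a_16=69905
d|17:{1,17}  Σf=1+83521=83522
q^18  k|18↦f(k): 18:104976 9:6561 6:1296 3:81 2:16 1:1  a_18=112931
n=19: 19·1 1·19  f→[130321+1]=130322
d|20:{20,10,5,4,2,1}  Σf=160000+10000+625+256+16+1=170898

28562, 40834, 51332, 69905, 83522, 112931, 130322, 170898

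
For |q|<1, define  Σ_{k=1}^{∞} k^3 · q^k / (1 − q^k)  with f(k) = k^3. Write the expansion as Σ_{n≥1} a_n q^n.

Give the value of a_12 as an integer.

n=12: 12·1 6·2 4·3 3·4 2·6 1·12  f→[1728+216+64+27+8+1]=2044

a_12 = 2044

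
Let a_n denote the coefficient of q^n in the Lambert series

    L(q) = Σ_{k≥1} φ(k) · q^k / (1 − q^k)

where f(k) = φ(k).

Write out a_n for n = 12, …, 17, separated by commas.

[q^12] φ(12)=4,φ(6)=2,φ(4)=2,φ(3)=2,φ(2)=1,φ(1)=1 ⇒ 12
[q^13] φ(13)=12,φ(1)=1 ⇒ 13
n=14: 14·1 7·2 2·7 1·14  φ→[6+6+1+1]=14
[q^15] φ(1)=1,φ(3)=2,φ(5)=4,φ(15)=8 ⇒ 15
q^16  k|16↦φ(k): 1:1 2:1 4:2 8:4 16:8  a_16=16
q^17  k|17↦φ(k): 17:16 1:1  a_17=17

12, 13, 14, 15, 16, 17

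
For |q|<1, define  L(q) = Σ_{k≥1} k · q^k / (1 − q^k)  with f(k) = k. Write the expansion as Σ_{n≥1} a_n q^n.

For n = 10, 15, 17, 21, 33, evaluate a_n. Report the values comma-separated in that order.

18, 24, 18, 32, 48

[q^10] f(10)=10,f(5)=5,f(2)=2,f(1)=1 ⇒ 18
n=15: 1·15 3·5 5·3 15·1  f→[1+3+5+15]=24
d|17:{17,1}  Σf=17+1=18
q^21  k|21↦f(k): 1:1 3:3 7:7 21:21  a_21=32
n=33: 1·33 3·11 11·3 33·1  f→[1+3+11+33]=48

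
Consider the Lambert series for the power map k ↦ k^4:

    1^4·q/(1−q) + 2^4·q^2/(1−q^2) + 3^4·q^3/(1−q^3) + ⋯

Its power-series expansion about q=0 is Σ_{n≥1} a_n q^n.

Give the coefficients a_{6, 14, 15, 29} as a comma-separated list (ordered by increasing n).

n=6: 6·1 3·2 2·3 1·6  f→[1296+81+16+1]=1394
[q^14] f(14)=38416,f(7)=2401,f(2)=16,f(1)=1 ⇒ 40834
q^15  k|15↦f(k): 15:50625 5:625 3:81 1:1  a_15=51332
n=29: 29·1 1·29  f→[707281+1]=707282

1394, 40834, 51332, 707282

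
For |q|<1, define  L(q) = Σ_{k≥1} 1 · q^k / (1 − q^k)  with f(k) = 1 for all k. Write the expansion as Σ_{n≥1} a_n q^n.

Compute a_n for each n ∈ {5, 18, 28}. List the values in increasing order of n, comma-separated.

2, 6, 6

d|5:{5,1}  Σf=1+1=2
n=18: 18·1 9·2 6·3 3·6 2·9 1·18  f→[1+1+1+1+1+1]=6
d|28:{28,14,7,4,2,1}  Σf=1+1+1+1+1+1=6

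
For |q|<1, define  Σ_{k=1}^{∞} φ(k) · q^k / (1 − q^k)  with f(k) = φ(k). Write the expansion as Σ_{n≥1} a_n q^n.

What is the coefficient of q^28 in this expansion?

n=28: 1·28 2·14 4·7 7·4 14·2 28·1  φ→[1+1+2+6+6+12]=28

a_28 = 28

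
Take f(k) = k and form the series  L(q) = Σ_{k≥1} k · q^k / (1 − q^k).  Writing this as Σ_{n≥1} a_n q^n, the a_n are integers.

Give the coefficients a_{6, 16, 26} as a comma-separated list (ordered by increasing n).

12, 31, 42

n=6: 1·6 2·3 3·2 6·1  f→[1+2+3+6]=12
q^16  k|16↦f(k): 16:16 8:8 4:4 2:2 1:1  a_16=31
q^26  k|26↦f(k): 26:26 13:13 2:2 1:1  a_26=42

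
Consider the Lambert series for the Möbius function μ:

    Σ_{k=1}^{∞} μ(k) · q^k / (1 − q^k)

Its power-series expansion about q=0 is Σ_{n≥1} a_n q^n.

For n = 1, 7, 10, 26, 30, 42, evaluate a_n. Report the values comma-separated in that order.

n=1: 1·1  μ→[1]=1
q^7  k|7↦μ(k): 1:1 7:-1  a_7=0
d|10:{10,5,2,1}  Σμ=1+(-1)+(-1)+1=0
n=26: 26·1 13·2 2·13 1·26  μ→[1+(-1)+(-1)+1]=0
[q^30] μ(1)=1,μ(2)=-1,μ(3)=-1,μ(5)=-1,μ(6)=1,μ(10)=1,μ(15)=1,μ(30)=-1 ⇒ 0
[q^42] μ(1)=1,μ(2)=-1,μ(3)=-1,μ(6)=1,μ(7)=-1,μ(14)=1,μ(21)=1,μ(42)=-1 ⇒ 0

1, 0, 0, 0, 0, 0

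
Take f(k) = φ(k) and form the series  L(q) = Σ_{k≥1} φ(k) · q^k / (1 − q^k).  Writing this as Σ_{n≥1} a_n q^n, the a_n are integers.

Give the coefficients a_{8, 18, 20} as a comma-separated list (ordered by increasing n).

n=8: 8·1 4·2 2·4 1·8  φ→[4+2+1+1]=8
d|18:{1,2,3,6,9,18}  Σφ=1+1+2+2+6+6=18
[q^20] φ(1)=1,φ(2)=1,φ(4)=2,φ(5)=4,φ(10)=4,φ(20)=8 ⇒ 20

8, 18, 20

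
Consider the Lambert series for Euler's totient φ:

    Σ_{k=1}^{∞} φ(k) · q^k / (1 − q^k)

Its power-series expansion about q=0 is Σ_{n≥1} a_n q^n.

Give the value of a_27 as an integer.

n=27: 27·1 9·3 3·9 1·27  φ→[18+6+2+1]=27

a_27 = 27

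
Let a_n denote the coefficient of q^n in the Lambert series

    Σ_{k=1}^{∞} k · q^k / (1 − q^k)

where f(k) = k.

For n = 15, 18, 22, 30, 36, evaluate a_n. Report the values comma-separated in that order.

24, 39, 36, 72, 91

d|15:{1,3,5,15}  Σf=1+3+5+15=24
q^18  k|18↦f(k): 18:18 9:9 6:6 3:3 2:2 1:1  a_18=39
d|22:{22,11,2,1}  Σf=22+11+2+1=36
n=30: 1·30 2·15 3·10 5·6 6·5 10·3 15·2 30·1  f→[1+2+3+5+6+10+15+30]=72
[q^36] f(36)=36,f(18)=18,f(12)=12,f(9)=9,f(6)=6,f(4)=4,f(3)=3,f(2)=2,f(1)=1 ⇒ 91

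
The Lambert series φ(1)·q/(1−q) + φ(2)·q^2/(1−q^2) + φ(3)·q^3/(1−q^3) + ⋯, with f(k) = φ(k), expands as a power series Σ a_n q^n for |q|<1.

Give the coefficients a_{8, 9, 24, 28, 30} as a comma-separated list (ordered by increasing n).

d|8:{1,2,4,8}  Σφ=1+1+2+4=8
d|9:{1,3,9}  Σφ=1+2+6=9
q^24  k|24↦φ(k): 24:8 12:4 8:4 6:2 4:2 3:2 2:1 1:1  a_24=24
d|28:{28,14,7,4,2,1}  Σφ=12+6+6+2+1+1=28
[q^30] φ(1)=1,φ(2)=1,φ(3)=2,φ(5)=4,φ(6)=2,φ(10)=4,φ(15)=8,φ(30)=8 ⇒ 30

8, 9, 24, 28, 30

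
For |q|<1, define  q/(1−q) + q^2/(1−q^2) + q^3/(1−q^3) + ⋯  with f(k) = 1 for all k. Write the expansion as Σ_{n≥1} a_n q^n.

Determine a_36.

q^36  k|36↦f(k): 36:1 18:1 12:1 9:1 6:1 4:1 3:1 2:1 1:1  a_36=9

a_36 = 9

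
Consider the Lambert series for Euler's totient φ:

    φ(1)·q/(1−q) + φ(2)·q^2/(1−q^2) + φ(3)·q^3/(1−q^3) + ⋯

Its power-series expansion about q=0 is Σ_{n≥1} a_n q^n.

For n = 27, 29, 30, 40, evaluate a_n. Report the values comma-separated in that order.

[q^27] φ(1)=1,φ(3)=2,φ(9)=6,φ(27)=18 ⇒ 27
[q^29] φ(1)=1,φ(29)=28 ⇒ 29
q^30  k|30↦φ(k): 1:1 2:1 3:2 5:4 6:2 10:4 15:8 30:8  a_30=30
[q^40] φ(40)=16,φ(20)=8,φ(10)=4,φ(8)=4,φ(5)=4,φ(4)=2,φ(2)=1,φ(1)=1 ⇒ 40

27, 29, 30, 40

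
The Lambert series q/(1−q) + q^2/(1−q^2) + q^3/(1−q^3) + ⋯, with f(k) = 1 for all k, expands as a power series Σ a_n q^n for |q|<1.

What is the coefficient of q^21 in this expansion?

a_21 = 4

[q^21] f(21)=1,f(7)=1,f(3)=1,f(1)=1 ⇒ 4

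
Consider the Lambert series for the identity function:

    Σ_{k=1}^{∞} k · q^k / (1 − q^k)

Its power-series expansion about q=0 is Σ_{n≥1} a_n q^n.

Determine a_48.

d|48:{1,2,3,4,6,8,12,16,24,48}  Σf=1+2+3+4+6+8+12+16+24+48=124

a_48 = 124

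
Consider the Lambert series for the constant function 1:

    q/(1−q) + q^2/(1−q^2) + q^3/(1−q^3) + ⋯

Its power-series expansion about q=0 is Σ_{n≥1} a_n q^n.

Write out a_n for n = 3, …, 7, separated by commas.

2, 3, 2, 4, 2

d|3:{3,1}  Σf=1+1=2
q^4  k|4↦f(k): 4:1 2:1 1:1  a_4=3
d|5:{5,1}  Σf=1+1=2
n=6: 6·1 3·2 2·3 1·6  f→[1+1+1+1]=4
d|7:{1,7}  Σf=1+1=2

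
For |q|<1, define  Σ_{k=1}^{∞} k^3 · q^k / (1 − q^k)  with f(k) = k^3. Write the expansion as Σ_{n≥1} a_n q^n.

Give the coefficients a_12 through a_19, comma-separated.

2044, 2198, 3096, 3528, 4681, 4914, 6813, 6860

[q^12] f(12)=1728,f(6)=216,f(4)=64,f(3)=27,f(2)=8,f(1)=1 ⇒ 2044
[q^13] f(1)=1,f(13)=2197 ⇒ 2198
d|14:{1,2,7,14}  Σf=1+8+343+2744=3096
q^15  k|15↦f(k): 15:3375 5:125 3:27 1:1  a_15=3528
n=16: 1·16 2·8 4·4 8·2 16·1  f→[1+8+64+512+4096]=4681
n=17: 1·17 17·1  f→[1+4913]=4914
d|18:{18,9,6,3,2,1}  Σf=5832+729+216+27+8+1=6813
d|19:{1,19}  Σf=1+6859=6860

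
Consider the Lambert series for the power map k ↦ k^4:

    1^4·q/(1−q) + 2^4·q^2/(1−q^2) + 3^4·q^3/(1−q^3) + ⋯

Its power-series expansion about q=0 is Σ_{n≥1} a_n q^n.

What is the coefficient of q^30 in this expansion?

q^30  k|30↦f(k): 1:1 2:16 3:81 5:625 6:1296 10:10000 15:50625 30:810000  a_30=872644

a_30 = 872644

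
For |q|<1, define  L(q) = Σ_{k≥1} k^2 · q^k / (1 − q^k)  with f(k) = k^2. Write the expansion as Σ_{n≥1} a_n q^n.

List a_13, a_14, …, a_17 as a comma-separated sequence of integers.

170, 250, 260, 341, 290

d|13:{13,1}  Σf=169+1=170
q^14  k|14↦f(k): 1:1 2:4 7:49 14:196  a_14=250
n=15: 1·15 3·5 5·3 15·1  f→[1+9+25+225]=260
d|16:{16,8,4,2,1}  Σf=256+64+16+4+1=341
[q^17] f(1)=1,f(17)=289 ⇒ 290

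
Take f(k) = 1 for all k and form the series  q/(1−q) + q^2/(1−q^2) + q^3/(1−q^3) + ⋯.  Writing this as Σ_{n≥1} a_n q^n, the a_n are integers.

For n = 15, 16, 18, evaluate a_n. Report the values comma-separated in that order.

4, 5, 6

n=15: 1·15 3·5 5·3 15·1  f→[1+1+1+1]=4
d|16:{1,2,4,8,16}  Σf=1+1+1+1+1=5
q^18  k|18↦f(k): 1:1 2:1 3:1 6:1 9:1 18:1  a_18=6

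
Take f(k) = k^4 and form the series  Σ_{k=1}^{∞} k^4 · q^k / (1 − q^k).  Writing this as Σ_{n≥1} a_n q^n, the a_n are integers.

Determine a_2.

q^2  k|2↦f(k): 1:1 2:16  a_2=17

a_2 = 17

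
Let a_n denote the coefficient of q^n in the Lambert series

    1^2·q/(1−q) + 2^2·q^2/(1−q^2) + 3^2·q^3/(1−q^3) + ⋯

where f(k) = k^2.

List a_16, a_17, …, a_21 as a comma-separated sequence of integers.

341, 290, 455, 362, 546, 500

[q^16] f(1)=1,f(2)=4,f(4)=16,f(8)=64,f(16)=256 ⇒ 341
q^17  k|17↦f(k): 17:289 1:1  a_17=290
d|18:{1,2,3,6,9,18}  Σf=1+4+9+36+81+324=455
[q^19] f(1)=1,f(19)=361 ⇒ 362
[q^20] f(20)=400,f(10)=100,f(5)=25,f(4)=16,f(2)=4,f(1)=1 ⇒ 546
n=21: 1·21 3·7 7·3 21·1  f→[1+9+49+441]=500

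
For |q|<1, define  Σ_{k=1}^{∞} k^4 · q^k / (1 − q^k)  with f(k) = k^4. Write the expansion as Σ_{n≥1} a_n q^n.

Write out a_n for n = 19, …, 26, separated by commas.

[q^19] f(19)=130321,f(1)=1 ⇒ 130322
d|20:{1,2,4,5,10,20}  Σf=1+16+256+625+10000+160000=170898
n=21: 1·21 3·7 7·3 21·1  f→[1+81+2401+194481]=196964
[q^22] f(22)=234256,f(11)=14641,f(2)=16,f(1)=1 ⇒ 248914
d|23:{1,23}  Σf=1+279841=279842
d|24:{24,12,8,6,4,3,2,1}  Σf=331776+20736+4096+1296+256+81+16+1=358258
n=25: 1·25 5·5 25·1  f→[1+625+390625]=391251
d|26:{26,13,2,1}  Σf=456976+28561+16+1=485554

130322, 170898, 196964, 248914, 279842, 358258, 391251, 485554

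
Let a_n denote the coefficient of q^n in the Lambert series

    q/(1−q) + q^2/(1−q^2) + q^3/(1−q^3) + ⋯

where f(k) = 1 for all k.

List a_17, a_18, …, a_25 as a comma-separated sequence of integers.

[q^17] f(1)=1,f(17)=1 ⇒ 2
n=18: 18·1 9·2 6·3 3·6 2·9 1·18  f→[1+1+1+1+1+1]=6
q^19  k|19↦f(k): 1:1 19:1  a_19=2
d|20:{1,2,4,5,10,20}  Σf=1+1+1+1+1+1=6
d|21:{21,7,3,1}  Σf=1+1+1+1=4
d|22:{1,2,11,22}  Σf=1+1+1+1=4
q^23  k|23↦f(k): 23:1 1:1  a_23=2
d|24:{1,2,3,4,6,8,12,24}  Σf=1+1+1+1+1+1+1+1=8
[q^25] f(1)=1,f(5)=1,f(25)=1 ⇒ 3

2, 6, 2, 6, 4, 4, 2, 8, 3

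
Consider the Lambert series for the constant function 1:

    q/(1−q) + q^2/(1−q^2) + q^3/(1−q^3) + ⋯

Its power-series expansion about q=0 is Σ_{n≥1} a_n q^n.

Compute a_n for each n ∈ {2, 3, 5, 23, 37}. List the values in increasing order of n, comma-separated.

2, 2, 2, 2, 2

q^2  k|2↦f(k): 1:1 2:1  a_2=2
n=3: 1·3 3·1  f→[1+1]=2
q^5  k|5↦f(k): 1:1 5:1  a_5=2
q^23  k|23↦f(k): 1:1 23:1  a_23=2
d|37:{37,1}  Σf=1+1=2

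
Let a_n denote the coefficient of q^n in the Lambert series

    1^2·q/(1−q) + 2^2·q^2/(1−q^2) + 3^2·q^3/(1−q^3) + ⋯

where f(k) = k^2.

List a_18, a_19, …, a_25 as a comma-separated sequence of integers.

455, 362, 546, 500, 610, 530, 850, 651

d|18:{18,9,6,3,2,1}  Σf=324+81+36+9+4+1=455
[q^19] f(1)=1,f(19)=361 ⇒ 362
[q^20] f(1)=1,f(2)=4,f(4)=16,f(5)=25,f(10)=100,f(20)=400 ⇒ 546
n=21: 21·1 7·3 3·7 1·21  f→[441+49+9+1]=500
n=22: 1·22 2·11 11·2 22·1  f→[1+4+121+484]=610
[q^23] f(23)=529,f(1)=1 ⇒ 530
q^24  k|24↦f(k): 24:576 12:144 8:64 6:36 4:16 3:9 2:4 1:1  a_24=850
d|25:{1,5,25}  Σf=1+25+625=651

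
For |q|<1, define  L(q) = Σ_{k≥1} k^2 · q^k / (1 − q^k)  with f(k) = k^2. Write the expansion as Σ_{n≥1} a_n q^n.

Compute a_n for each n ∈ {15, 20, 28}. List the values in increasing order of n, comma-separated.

[q^15] f(1)=1,f(3)=9,f(5)=25,f(15)=225 ⇒ 260
n=20: 20·1 10·2 5·4 4·5 2·10 1·20  f→[400+100+25+16+4+1]=546
n=28: 28·1 14·2 7·4 4·7 2·14 1·28  f→[784+196+49+16+4+1]=1050

260, 546, 1050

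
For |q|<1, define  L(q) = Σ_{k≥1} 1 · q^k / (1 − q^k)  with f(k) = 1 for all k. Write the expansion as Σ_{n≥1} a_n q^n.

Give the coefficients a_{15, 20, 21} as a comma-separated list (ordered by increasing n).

n=15: 1·15 3·5 5·3 15·1  f→[1+1+1+1]=4
q^20  k|20↦f(k): 1:1 2:1 4:1 5:1 10:1 20:1  a_20=6
d|21:{21,7,3,1}  Σf=1+1+1+1=4

4, 6, 4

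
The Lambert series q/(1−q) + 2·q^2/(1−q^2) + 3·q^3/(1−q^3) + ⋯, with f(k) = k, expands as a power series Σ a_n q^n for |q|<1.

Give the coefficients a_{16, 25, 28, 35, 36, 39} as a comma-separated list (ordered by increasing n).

n=16: 1·16 2·8 4·4 8·2 16·1  f→[1+2+4+8+16]=31
n=25: 1·25 5·5 25·1  f→[1+5+25]=31
q^28  k|28↦f(k): 1:1 2:2 4:4 7:7 14:14 28:28  a_28=56
d|35:{35,7,5,1}  Σf=35+7+5+1=48
[q^36] f(36)=36,f(18)=18,f(12)=12,f(9)=9,f(6)=6,f(4)=4,f(3)=3,f(2)=2,f(1)=1 ⇒ 91
[q^39] f(39)=39,f(13)=13,f(3)=3,f(1)=1 ⇒ 56

31, 31, 56, 48, 91, 56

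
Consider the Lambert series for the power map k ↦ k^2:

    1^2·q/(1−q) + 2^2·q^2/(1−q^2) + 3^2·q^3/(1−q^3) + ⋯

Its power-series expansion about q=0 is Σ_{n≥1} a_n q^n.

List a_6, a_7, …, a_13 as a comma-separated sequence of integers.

50, 50, 85, 91, 130, 122, 210, 170

q^6  k|6↦f(k): 6:36 3:9 2:4 1:1  a_6=50
q^7  k|7↦f(k): 1:1 7:49  a_7=50
q^8  k|8↦f(k): 8:64 4:16 2:4 1:1  a_8=85
n=9: 1·9 3·3 9·1  f→[1+9+81]=91
[q^10] f(1)=1,f(2)=4,f(5)=25,f(10)=100 ⇒ 130
n=11: 11·1 1·11  f→[121+1]=122
[q^12] f(1)=1,f(2)=4,f(3)=9,f(4)=16,f(6)=36,f(12)=144 ⇒ 210
d|13:{13,1}  Σf=169+1=170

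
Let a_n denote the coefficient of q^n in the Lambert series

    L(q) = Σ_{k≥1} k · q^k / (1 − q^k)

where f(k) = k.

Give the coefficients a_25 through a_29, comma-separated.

n=25: 25·1 5·5 1·25  f→[25+5+1]=31
d|26:{1,2,13,26}  Σf=1+2+13+26=42
d|27:{27,9,3,1}  Σf=27+9+3+1=40
n=28: 28·1 14·2 7·4 4·7 2·14 1·28  f→[28+14+7+4+2+1]=56
q^29  k|29↦f(k): 1:1 29:29  a_29=30

31, 42, 40, 56, 30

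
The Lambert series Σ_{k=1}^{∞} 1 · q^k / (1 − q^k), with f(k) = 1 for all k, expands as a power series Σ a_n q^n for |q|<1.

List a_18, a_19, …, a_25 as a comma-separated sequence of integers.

[q^18] f(18)=1,f(9)=1,f(6)=1,f(3)=1,f(2)=1,f(1)=1 ⇒ 6
q^19  k|19↦f(k): 19:1 1:1  a_19=2
[q^20] f(20)=1,f(10)=1,f(5)=1,f(4)=1,f(2)=1,f(1)=1 ⇒ 6
[q^21] f(21)=1,f(7)=1,f(3)=1,f(1)=1 ⇒ 4
[q^22] f(22)=1,f(11)=1,f(2)=1,f(1)=1 ⇒ 4
[q^23] f(1)=1,f(23)=1 ⇒ 2
q^24  k|24↦f(k): 1:1 2:1 3:1 4:1 6:1 8:1 12:1 24:1  a_24=8
d|25:{25,5,1}  Σf=1+1+1=3

6, 2, 6, 4, 4, 2, 8, 3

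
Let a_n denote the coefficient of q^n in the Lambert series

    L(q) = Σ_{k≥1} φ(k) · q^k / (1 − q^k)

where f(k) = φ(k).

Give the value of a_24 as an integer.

[q^24] φ(24)=8,φ(12)=4,φ(8)=4,φ(6)=2,φ(4)=2,φ(3)=2,φ(2)=1,φ(1)=1 ⇒ 24

a_24 = 24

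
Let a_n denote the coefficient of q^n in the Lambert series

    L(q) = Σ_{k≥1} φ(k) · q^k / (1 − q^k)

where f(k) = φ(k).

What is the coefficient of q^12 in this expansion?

q^12  k|12↦φ(k): 1:1 2:1 3:2 4:2 6:2 12:4  a_12=12

a_12 = 12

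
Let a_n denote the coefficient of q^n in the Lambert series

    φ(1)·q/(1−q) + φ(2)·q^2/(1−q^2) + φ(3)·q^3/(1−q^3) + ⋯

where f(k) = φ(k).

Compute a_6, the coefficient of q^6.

n=6: 1·6 2·3 3·2 6·1  φ→[1+1+2+2]=6

a_6 = 6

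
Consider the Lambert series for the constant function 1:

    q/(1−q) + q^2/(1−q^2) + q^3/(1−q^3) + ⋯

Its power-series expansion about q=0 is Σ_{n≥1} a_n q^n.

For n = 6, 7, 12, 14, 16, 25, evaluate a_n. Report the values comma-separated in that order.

4, 2, 6, 4, 5, 3

q^6  k|6↦f(k): 6:1 3:1 2:1 1:1  a_6=4
q^7  k|7↦f(k): 7:1 1:1  a_7=2
d|12:{1,2,3,4,6,12}  Σf=1+1+1+1+1+1=6
q^14  k|14↦f(k): 14:1 7:1 2:1 1:1  a_14=4
n=16: 1·16 2·8 4·4 8·2 16·1  f→[1+1+1+1+1]=5
q^25  k|25↦f(k): 1:1 5:1 25:1  a_25=3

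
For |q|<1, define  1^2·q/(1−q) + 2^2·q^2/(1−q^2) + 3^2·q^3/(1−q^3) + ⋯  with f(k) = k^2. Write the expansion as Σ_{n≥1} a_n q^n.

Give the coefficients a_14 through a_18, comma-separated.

d|14:{1,2,7,14}  Σf=1+4+49+196=250
n=15: 15·1 5·3 3·5 1·15  f→[225+25+9+1]=260
[q^16] f(1)=1,f(2)=4,f(4)=16,f(8)=64,f(16)=256 ⇒ 341
q^17  k|17↦f(k): 1:1 17:289  a_17=290
q^18  k|18↦f(k): 1:1 2:4 3:9 6:36 9:81 18:324  a_18=455

250, 260, 341, 290, 455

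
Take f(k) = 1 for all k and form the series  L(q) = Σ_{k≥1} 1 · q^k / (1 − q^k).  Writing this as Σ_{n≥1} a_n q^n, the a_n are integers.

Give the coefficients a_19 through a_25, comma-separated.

2, 6, 4, 4, 2, 8, 3

[q^19] f(1)=1,f(19)=1 ⇒ 2
q^20  k|20↦f(k): 1:1 2:1 4:1 5:1 10:1 20:1  a_20=6
n=21: 21·1 7·3 3·7 1·21  f→[1+1+1+1]=4
d|22:{22,11,2,1}  Σf=1+1+1+1=4
[q^23] f(1)=1,f(23)=1 ⇒ 2
q^24  k|24↦f(k): 1:1 2:1 3:1 4:1 6:1 8:1 12:1 24:1  a_24=8
q^25  k|25↦f(k): 25:1 5:1 1:1  a_25=3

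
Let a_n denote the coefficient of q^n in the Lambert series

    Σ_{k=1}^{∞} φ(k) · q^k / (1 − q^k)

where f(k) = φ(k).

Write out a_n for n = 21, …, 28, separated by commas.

q^21  k|21↦φ(k): 21:12 7:6 3:2 1:1  a_21=21
n=22: 22·1 11·2 2·11 1·22  φ→[10+10+1+1]=22
q^23  k|23↦φ(k): 1:1 23:22  a_23=23
q^24  k|24↦φ(k): 1:1 2:1 3:2 4:2 6:2 8:4 12:4 24:8  a_24=24
d|25:{1,5,25}  Σφ=1+4+20=25
[q^26] φ(26)=12,φ(13)=12,φ(2)=1,φ(1)=1 ⇒ 26
d|27:{1,3,9,27}  Σφ=1+2+6+18=27
n=28: 28·1 14·2 7·4 4·7 2·14 1·28  φ→[12+6+6+2+1+1]=28

21, 22, 23, 24, 25, 26, 27, 28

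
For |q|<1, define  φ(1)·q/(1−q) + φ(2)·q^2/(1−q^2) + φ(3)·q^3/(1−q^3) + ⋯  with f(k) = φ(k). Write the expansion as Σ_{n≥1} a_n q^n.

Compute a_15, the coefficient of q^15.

n=15: 1·15 3·5 5·3 15·1  φ→[1+2+4+8]=15

a_15 = 15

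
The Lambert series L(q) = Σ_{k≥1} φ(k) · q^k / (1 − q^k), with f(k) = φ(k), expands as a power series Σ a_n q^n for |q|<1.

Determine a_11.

n=11: 11·1 1·11  φ→[10+1]=11

a_11 = 11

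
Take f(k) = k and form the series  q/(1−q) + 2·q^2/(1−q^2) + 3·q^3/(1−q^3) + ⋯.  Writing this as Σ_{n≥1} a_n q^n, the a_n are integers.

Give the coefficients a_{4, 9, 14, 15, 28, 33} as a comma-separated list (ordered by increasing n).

q^4  k|4↦f(k): 4:4 2:2 1:1  a_4=7
n=9: 1·9 3·3 9·1  f→[1+3+9]=13
[q^14] f(1)=1,f(2)=2,f(7)=7,f(14)=14 ⇒ 24
d|15:{1,3,5,15}  Σf=1+3+5+15=24
[q^28] f(1)=1,f(2)=2,f(4)=4,f(7)=7,f(14)=14,f(28)=28 ⇒ 56
n=33: 1·33 3·11 11·3 33·1  f→[1+3+11+33]=48

7, 13, 24, 24, 56, 48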